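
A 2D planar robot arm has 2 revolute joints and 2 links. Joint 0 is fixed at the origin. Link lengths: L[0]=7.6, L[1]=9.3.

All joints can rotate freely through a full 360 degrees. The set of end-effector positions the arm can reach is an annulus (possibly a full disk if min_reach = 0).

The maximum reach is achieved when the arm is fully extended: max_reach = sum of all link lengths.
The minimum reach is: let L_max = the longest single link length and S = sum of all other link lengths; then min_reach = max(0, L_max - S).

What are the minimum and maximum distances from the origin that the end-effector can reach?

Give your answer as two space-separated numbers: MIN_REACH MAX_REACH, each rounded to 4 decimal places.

Answer: 1.7000 16.9000

Derivation:
Link lengths: [7.6, 9.3]
max_reach = 7.6 + 9.3 = 16.9
L_max = max([7.6, 9.3]) = 9.3
S (sum of others) = 16.9 - 9.3 = 7.6
min_reach = max(0, 9.3 - 7.6) = max(0, 1.7) = 1.7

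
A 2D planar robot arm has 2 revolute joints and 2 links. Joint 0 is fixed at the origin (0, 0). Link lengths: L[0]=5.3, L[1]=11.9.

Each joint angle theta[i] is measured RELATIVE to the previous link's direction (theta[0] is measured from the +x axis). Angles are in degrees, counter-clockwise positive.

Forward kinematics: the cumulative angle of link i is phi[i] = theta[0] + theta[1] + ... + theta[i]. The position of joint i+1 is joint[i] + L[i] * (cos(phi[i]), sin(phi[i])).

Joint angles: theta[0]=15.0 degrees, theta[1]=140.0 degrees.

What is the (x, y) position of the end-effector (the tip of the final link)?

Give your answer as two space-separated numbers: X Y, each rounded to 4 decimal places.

Answer: -5.6657 6.4009

Derivation:
joint[0] = (0.0000, 0.0000)  (base)
link 0: phi[0] = 15 = 15 deg
  cos(15 deg) = 0.9659, sin(15 deg) = 0.2588
  joint[1] = (0.0000, 0.0000) + 5.3 * (0.9659, 0.2588) = (0.0000 + 5.1194, 0.0000 + 1.3717) = (5.1194, 1.3717)
link 1: phi[1] = 15 + 140 = 155 deg
  cos(155 deg) = -0.9063, sin(155 deg) = 0.4226
  joint[2] = (5.1194, 1.3717) + 11.9 * (-0.9063, 0.4226) = (5.1194 + -10.7851, 1.3717 + 5.0292) = (-5.6657, 6.4009)
End effector: (-5.6657, 6.4009)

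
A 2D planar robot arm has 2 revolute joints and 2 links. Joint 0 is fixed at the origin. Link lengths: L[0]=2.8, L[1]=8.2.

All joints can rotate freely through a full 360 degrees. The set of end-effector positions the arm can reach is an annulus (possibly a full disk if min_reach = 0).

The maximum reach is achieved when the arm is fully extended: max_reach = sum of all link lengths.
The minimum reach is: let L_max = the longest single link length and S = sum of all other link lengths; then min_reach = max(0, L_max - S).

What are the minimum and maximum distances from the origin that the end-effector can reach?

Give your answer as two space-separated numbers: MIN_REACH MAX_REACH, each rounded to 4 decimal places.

Answer: 5.4000 11.0000

Derivation:
Link lengths: [2.8, 8.2]
max_reach = 2.8 + 8.2 = 11
L_max = max([2.8, 8.2]) = 8.2
S (sum of others) = 11 - 8.2 = 2.8
min_reach = max(0, 8.2 - 2.8) = max(0, 5.4) = 5.4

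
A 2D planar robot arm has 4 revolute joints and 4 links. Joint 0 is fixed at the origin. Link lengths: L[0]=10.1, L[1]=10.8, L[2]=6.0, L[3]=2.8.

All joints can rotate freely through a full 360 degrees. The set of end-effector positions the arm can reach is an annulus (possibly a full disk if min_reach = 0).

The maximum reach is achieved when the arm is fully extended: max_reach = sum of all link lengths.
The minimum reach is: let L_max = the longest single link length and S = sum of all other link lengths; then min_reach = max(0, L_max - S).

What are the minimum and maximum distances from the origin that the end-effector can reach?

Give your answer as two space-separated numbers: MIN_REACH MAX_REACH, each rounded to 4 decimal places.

Answer: 0.0000 29.7000

Derivation:
Link lengths: [10.1, 10.8, 6.0, 2.8]
max_reach = 10.1 + 10.8 + 6 + 2.8 = 29.7
L_max = max([10.1, 10.8, 6.0, 2.8]) = 10.8
S (sum of others) = 29.7 - 10.8 = 18.9
min_reach = max(0, 10.8 - 18.9) = max(0, -8.1) = 0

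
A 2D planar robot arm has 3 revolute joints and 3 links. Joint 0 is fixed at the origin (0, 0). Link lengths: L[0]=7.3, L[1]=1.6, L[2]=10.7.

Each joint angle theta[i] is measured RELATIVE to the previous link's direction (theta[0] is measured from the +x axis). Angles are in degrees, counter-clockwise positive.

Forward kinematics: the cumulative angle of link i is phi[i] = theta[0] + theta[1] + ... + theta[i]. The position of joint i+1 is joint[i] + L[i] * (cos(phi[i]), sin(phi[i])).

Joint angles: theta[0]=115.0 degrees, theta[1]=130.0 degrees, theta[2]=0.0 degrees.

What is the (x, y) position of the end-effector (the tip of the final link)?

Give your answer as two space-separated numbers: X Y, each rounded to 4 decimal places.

joint[0] = (0.0000, 0.0000)  (base)
link 0: phi[0] = 115 = 115 deg
  cos(115 deg) = -0.4226, sin(115 deg) = 0.9063
  joint[1] = (0.0000, 0.0000) + 7.3 * (-0.4226, 0.9063) = (0.0000 + -3.0851, 0.0000 + 6.6160) = (-3.0851, 6.6160)
link 1: phi[1] = 115 + 130 = 245 deg
  cos(245 deg) = -0.4226, sin(245 deg) = -0.9063
  joint[2] = (-3.0851, 6.6160) + 1.6 * (-0.4226, -0.9063) = (-3.0851 + -0.6762, 6.6160 + -1.4501) = (-3.7613, 5.1660)
link 2: phi[2] = 115 + 130 + 0 = 245 deg
  cos(245 deg) = -0.4226, sin(245 deg) = -0.9063
  joint[3] = (-3.7613, 5.1660) + 10.7 * (-0.4226, -0.9063) = (-3.7613 + -4.5220, 5.1660 + -9.6975) = (-8.2833, -4.5315)
End effector: (-8.2833, -4.5315)

Answer: -8.2833 -4.5315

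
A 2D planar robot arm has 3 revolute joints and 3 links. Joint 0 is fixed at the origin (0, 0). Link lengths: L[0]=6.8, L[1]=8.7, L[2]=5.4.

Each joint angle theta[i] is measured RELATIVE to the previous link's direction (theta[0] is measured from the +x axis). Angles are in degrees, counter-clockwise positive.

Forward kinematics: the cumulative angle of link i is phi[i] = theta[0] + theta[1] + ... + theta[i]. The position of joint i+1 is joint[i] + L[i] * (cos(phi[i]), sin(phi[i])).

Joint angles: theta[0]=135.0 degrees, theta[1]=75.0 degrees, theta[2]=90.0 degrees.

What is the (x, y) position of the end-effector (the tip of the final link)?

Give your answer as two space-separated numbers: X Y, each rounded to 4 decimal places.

Answer: -9.6427 -4.2182

Derivation:
joint[0] = (0.0000, 0.0000)  (base)
link 0: phi[0] = 135 = 135 deg
  cos(135 deg) = -0.7071, sin(135 deg) = 0.7071
  joint[1] = (0.0000, 0.0000) + 6.8 * (-0.7071, 0.7071) = (0.0000 + -4.8083, 0.0000 + 4.8083) = (-4.8083, 4.8083)
link 1: phi[1] = 135 + 75 = 210 deg
  cos(210 deg) = -0.8660, sin(210 deg) = -0.5000
  joint[2] = (-4.8083, 4.8083) + 8.7 * (-0.8660, -0.5000) = (-4.8083 + -7.5344, 4.8083 + -4.3500) = (-12.3427, 0.4583)
link 2: phi[2] = 135 + 75 + 90 = 300 deg
  cos(300 deg) = 0.5000, sin(300 deg) = -0.8660
  joint[3] = (-12.3427, 0.4583) + 5.4 * (0.5000, -0.8660) = (-12.3427 + 2.7000, 0.4583 + -4.6765) = (-9.6427, -4.2182)
End effector: (-9.6427, -4.2182)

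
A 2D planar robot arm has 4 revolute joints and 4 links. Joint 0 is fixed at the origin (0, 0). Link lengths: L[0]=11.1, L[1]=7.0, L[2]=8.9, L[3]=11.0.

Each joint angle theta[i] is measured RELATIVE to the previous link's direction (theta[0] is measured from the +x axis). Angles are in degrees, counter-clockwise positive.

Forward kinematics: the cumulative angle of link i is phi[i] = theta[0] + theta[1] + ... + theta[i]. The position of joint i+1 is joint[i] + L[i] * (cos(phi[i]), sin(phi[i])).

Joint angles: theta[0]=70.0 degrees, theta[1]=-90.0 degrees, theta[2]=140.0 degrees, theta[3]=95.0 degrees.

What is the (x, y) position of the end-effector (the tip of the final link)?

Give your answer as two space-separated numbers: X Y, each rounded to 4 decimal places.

joint[0] = (0.0000, 0.0000)  (base)
link 0: phi[0] = 70 = 70 deg
  cos(70 deg) = 0.3420, sin(70 deg) = 0.9397
  joint[1] = (0.0000, 0.0000) + 11.1 * (0.3420, 0.9397) = (0.0000 + 3.7964, 0.0000 + 10.4306) = (3.7964, 10.4306)
link 1: phi[1] = 70 + -90 = -20 deg
  cos(-20 deg) = 0.9397, sin(-20 deg) = -0.3420
  joint[2] = (3.7964, 10.4306) + 7 * (0.9397, -0.3420) = (3.7964 + 6.5778, 10.4306 + -2.3941) = (10.3743, 8.0364)
link 2: phi[2] = 70 + -90 + 140 = 120 deg
  cos(120 deg) = -0.5000, sin(120 deg) = 0.8660
  joint[3] = (10.3743, 8.0364) + 8.9 * (-0.5000, 0.8660) = (10.3743 + -4.4500, 8.0364 + 7.7076) = (5.9243, 15.7441)
link 3: phi[3] = 70 + -90 + 140 + 95 = 215 deg
  cos(215 deg) = -0.8192, sin(215 deg) = -0.5736
  joint[4] = (5.9243, 15.7441) + 11 * (-0.8192, -0.5736) = (5.9243 + -9.0107, 15.7441 + -6.3093) = (-3.0864, 9.4347)
End effector: (-3.0864, 9.4347)

Answer: -3.0864 9.4347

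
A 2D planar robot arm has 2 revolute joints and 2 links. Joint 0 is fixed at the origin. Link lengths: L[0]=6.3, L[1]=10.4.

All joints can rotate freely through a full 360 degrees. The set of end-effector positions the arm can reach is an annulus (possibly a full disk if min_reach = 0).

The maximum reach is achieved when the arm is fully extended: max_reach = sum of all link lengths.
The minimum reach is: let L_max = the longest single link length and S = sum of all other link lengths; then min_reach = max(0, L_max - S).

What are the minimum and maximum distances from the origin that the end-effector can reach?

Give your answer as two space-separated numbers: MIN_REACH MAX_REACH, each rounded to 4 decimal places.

Answer: 4.1000 16.7000

Derivation:
Link lengths: [6.3, 10.4]
max_reach = 6.3 + 10.4 = 16.7
L_max = max([6.3, 10.4]) = 10.4
S (sum of others) = 16.7 - 10.4 = 6.3
min_reach = max(0, 10.4 - 6.3) = max(0, 4.1) = 4.1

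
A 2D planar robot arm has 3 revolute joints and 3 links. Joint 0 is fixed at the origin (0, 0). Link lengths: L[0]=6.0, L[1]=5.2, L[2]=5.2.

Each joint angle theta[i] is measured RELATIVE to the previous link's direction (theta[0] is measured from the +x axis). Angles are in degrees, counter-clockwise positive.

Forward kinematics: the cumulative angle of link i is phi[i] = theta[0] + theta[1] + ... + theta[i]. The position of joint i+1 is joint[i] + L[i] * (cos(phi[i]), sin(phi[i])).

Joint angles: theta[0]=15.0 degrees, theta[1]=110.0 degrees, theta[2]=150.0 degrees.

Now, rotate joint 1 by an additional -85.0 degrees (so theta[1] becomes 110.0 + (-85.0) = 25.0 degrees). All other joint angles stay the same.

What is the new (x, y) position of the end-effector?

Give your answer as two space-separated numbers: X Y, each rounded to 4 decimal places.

Answer: 4.6580 3.9924

Derivation:
joint[0] = (0.0000, 0.0000)  (base)
link 0: phi[0] = 15 = 15 deg
  cos(15 deg) = 0.9659, sin(15 deg) = 0.2588
  joint[1] = (0.0000, 0.0000) + 6 * (0.9659, 0.2588) = (0.0000 + 5.7956, 0.0000 + 1.5529) = (5.7956, 1.5529)
link 1: phi[1] = 15 + 25 = 40 deg
  cos(40 deg) = 0.7660, sin(40 deg) = 0.6428
  joint[2] = (5.7956, 1.5529) + 5.2 * (0.7660, 0.6428) = (5.7956 + 3.9834, 1.5529 + 3.3425) = (9.7790, 4.8954)
link 2: phi[2] = 15 + 25 + 150 = 190 deg
  cos(190 deg) = -0.9848, sin(190 deg) = -0.1736
  joint[3] = (9.7790, 4.8954) + 5.2 * (-0.9848, -0.1736) = (9.7790 + -5.1210, 4.8954 + -0.9030) = (4.6580, 3.9924)
End effector: (4.6580, 3.9924)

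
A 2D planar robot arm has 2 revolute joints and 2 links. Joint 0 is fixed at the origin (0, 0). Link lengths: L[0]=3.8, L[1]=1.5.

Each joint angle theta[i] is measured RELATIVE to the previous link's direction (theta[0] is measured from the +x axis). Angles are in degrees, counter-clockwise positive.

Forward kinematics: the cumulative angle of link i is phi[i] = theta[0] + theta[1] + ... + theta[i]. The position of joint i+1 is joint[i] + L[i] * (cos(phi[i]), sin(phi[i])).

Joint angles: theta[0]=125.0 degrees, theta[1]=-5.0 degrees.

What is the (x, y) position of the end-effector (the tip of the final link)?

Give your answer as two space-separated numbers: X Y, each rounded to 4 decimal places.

Answer: -2.9296 4.4118

Derivation:
joint[0] = (0.0000, 0.0000)  (base)
link 0: phi[0] = 125 = 125 deg
  cos(125 deg) = -0.5736, sin(125 deg) = 0.8192
  joint[1] = (0.0000, 0.0000) + 3.8 * (-0.5736, 0.8192) = (0.0000 + -2.1796, 0.0000 + 3.1128) = (-2.1796, 3.1128)
link 1: phi[1] = 125 + -5 = 120 deg
  cos(120 deg) = -0.5000, sin(120 deg) = 0.8660
  joint[2] = (-2.1796, 3.1128) + 1.5 * (-0.5000, 0.8660) = (-2.1796 + -0.7500, 3.1128 + 1.2990) = (-2.9296, 4.4118)
End effector: (-2.9296, 4.4118)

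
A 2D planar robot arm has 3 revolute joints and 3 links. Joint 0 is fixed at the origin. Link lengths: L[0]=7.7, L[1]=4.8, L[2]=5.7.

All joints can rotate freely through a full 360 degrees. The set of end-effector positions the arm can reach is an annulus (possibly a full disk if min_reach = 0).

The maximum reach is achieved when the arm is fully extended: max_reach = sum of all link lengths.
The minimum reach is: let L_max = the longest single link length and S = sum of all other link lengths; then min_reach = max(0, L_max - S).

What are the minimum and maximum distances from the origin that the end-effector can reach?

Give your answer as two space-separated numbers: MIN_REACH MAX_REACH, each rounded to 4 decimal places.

Link lengths: [7.7, 4.8, 5.7]
max_reach = 7.7 + 4.8 + 5.7 = 18.2
L_max = max([7.7, 4.8, 5.7]) = 7.7
S (sum of others) = 18.2 - 7.7 = 10.5
min_reach = max(0, 7.7 - 10.5) = max(0, -2.8) = 0

Answer: 0.0000 18.2000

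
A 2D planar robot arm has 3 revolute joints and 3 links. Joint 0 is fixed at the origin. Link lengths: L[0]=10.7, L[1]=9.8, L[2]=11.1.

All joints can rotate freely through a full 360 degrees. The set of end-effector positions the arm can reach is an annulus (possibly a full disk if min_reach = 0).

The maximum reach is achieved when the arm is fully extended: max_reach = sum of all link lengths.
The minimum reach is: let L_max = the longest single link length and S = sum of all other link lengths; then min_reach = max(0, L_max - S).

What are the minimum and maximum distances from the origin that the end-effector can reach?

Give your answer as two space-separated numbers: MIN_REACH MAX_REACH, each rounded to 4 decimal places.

Link lengths: [10.7, 9.8, 11.1]
max_reach = 10.7 + 9.8 + 11.1 = 31.6
L_max = max([10.7, 9.8, 11.1]) = 11.1
S (sum of others) = 31.6 - 11.1 = 20.5
min_reach = max(0, 11.1 - 20.5) = max(0, -9.4) = 0

Answer: 0.0000 31.6000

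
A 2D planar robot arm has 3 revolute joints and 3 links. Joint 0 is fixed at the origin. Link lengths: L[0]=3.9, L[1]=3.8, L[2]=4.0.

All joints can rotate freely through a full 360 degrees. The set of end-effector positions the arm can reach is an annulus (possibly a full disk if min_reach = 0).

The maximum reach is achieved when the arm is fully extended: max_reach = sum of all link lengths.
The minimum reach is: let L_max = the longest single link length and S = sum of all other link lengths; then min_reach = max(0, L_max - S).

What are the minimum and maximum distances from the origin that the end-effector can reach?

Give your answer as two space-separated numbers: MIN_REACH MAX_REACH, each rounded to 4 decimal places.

Link lengths: [3.9, 3.8, 4.0]
max_reach = 3.9 + 3.8 + 4 = 11.7
L_max = max([3.9, 3.8, 4.0]) = 4
S (sum of others) = 11.7 - 4 = 7.7
min_reach = max(0, 4 - 7.7) = max(0, -3.7) = 0

Answer: 0.0000 11.7000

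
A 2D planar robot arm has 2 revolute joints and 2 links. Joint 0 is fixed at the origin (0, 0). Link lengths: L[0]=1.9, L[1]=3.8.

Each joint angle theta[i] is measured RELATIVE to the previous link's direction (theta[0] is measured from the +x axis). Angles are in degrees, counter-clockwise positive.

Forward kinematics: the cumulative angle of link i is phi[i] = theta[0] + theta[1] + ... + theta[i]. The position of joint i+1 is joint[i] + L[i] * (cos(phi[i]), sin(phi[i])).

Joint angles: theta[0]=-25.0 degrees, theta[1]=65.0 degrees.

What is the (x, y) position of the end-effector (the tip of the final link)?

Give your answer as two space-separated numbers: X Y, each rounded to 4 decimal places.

Answer: 4.6330 1.6396

Derivation:
joint[0] = (0.0000, 0.0000)  (base)
link 0: phi[0] = -25 = -25 deg
  cos(-25 deg) = 0.9063, sin(-25 deg) = -0.4226
  joint[1] = (0.0000, 0.0000) + 1.9 * (0.9063, -0.4226) = (0.0000 + 1.7220, 0.0000 + -0.8030) = (1.7220, -0.8030)
link 1: phi[1] = -25 + 65 = 40 deg
  cos(40 deg) = 0.7660, sin(40 deg) = 0.6428
  joint[2] = (1.7220, -0.8030) + 3.8 * (0.7660, 0.6428) = (1.7220 + 2.9110, -0.8030 + 2.4426) = (4.6330, 1.6396)
End effector: (4.6330, 1.6396)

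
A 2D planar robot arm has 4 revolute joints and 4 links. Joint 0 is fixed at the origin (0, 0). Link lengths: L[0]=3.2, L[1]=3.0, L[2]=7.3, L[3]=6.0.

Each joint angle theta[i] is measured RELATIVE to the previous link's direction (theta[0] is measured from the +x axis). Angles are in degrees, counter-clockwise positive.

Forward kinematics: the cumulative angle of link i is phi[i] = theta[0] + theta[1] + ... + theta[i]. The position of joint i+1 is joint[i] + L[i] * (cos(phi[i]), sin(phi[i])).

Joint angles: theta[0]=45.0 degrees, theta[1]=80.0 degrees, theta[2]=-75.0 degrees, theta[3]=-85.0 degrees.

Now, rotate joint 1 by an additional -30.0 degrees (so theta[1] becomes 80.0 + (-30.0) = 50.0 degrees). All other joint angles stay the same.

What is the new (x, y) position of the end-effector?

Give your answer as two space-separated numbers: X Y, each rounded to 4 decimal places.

Answer: 11.3967 2.3102

Derivation:
joint[0] = (0.0000, 0.0000)  (base)
link 0: phi[0] = 45 = 45 deg
  cos(45 deg) = 0.7071, sin(45 deg) = 0.7071
  joint[1] = (0.0000, 0.0000) + 3.2 * (0.7071, 0.7071) = (0.0000 + 2.2627, 0.0000 + 2.2627) = (2.2627, 2.2627)
link 1: phi[1] = 45 + 50 = 95 deg
  cos(95 deg) = -0.0872, sin(95 deg) = 0.9962
  joint[2] = (2.2627, 2.2627) + 3 * (-0.0872, 0.9962) = (2.2627 + -0.2615, 2.2627 + 2.9886) = (2.0013, 5.2513)
link 2: phi[2] = 45 + 50 + -75 = 20 deg
  cos(20 deg) = 0.9397, sin(20 deg) = 0.3420
  joint[3] = (2.0013, 5.2513) + 7.3 * (0.9397, 0.3420) = (2.0013 + 6.8598, 5.2513 + 2.4967) = (8.8610, 7.7481)
link 3: phi[3] = 45 + 50 + -75 + -85 = -65 deg
  cos(-65 deg) = 0.4226, sin(-65 deg) = -0.9063
  joint[4] = (8.8610, 7.7481) + 6 * (0.4226, -0.9063) = (8.8610 + 2.5357, 7.7481 + -5.4378) = (11.3967, 2.3102)
End effector: (11.3967, 2.3102)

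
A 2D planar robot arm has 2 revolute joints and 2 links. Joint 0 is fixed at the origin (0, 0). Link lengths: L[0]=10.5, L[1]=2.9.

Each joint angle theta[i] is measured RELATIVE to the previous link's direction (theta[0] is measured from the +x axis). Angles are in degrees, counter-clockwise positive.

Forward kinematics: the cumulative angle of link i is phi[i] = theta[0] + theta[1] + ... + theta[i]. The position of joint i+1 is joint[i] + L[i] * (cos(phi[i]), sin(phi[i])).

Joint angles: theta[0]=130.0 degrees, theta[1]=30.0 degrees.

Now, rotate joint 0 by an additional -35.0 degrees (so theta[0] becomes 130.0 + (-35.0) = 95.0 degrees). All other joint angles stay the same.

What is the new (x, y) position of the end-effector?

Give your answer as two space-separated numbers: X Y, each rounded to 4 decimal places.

joint[0] = (0.0000, 0.0000)  (base)
link 0: phi[0] = 95 = 95 deg
  cos(95 deg) = -0.0872, sin(95 deg) = 0.9962
  joint[1] = (0.0000, 0.0000) + 10.5 * (-0.0872, 0.9962) = (0.0000 + -0.9151, 0.0000 + 10.4600) = (-0.9151, 10.4600)
link 1: phi[1] = 95 + 30 = 125 deg
  cos(125 deg) = -0.5736, sin(125 deg) = 0.8192
  joint[2] = (-0.9151, 10.4600) + 2.9 * (-0.5736, 0.8192) = (-0.9151 + -1.6634, 10.4600 + 2.3755) = (-2.5785, 12.8356)
End effector: (-2.5785, 12.8356)

Answer: -2.5785 12.8356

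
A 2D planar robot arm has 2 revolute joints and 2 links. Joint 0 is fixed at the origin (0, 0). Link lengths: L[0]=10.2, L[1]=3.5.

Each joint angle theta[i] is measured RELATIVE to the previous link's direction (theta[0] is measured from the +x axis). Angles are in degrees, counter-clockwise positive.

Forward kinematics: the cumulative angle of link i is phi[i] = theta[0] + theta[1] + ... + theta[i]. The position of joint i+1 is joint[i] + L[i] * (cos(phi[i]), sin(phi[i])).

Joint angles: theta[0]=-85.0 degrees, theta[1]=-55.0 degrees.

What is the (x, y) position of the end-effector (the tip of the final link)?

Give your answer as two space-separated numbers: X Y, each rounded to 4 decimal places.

Answer: -1.7922 -12.4109

Derivation:
joint[0] = (0.0000, 0.0000)  (base)
link 0: phi[0] = -85 = -85 deg
  cos(-85 deg) = 0.0872, sin(-85 deg) = -0.9962
  joint[1] = (0.0000, 0.0000) + 10.2 * (0.0872, -0.9962) = (0.0000 + 0.8890, 0.0000 + -10.1612) = (0.8890, -10.1612)
link 1: phi[1] = -85 + -55 = -140 deg
  cos(-140 deg) = -0.7660, sin(-140 deg) = -0.6428
  joint[2] = (0.8890, -10.1612) + 3.5 * (-0.7660, -0.6428) = (0.8890 + -2.6812, -10.1612 + -2.2498) = (-1.7922, -12.4109)
End effector: (-1.7922, -12.4109)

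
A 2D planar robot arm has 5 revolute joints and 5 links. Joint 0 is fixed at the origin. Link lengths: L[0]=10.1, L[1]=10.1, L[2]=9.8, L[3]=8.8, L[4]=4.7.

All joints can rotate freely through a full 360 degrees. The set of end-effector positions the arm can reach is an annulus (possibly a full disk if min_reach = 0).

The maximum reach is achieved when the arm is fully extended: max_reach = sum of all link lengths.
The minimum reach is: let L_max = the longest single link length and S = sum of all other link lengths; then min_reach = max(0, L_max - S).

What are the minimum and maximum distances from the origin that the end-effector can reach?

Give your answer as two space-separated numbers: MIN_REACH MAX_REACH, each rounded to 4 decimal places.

Link lengths: [10.1, 10.1, 9.8, 8.8, 4.7]
max_reach = 10.1 + 10.1 + 9.8 + 8.8 + 4.7 = 43.5
L_max = max([10.1, 10.1, 9.8, 8.8, 4.7]) = 10.1
S (sum of others) = 43.5 - 10.1 = 33.4
min_reach = max(0, 10.1 - 33.4) = max(0, -23.3) = 0

Answer: 0.0000 43.5000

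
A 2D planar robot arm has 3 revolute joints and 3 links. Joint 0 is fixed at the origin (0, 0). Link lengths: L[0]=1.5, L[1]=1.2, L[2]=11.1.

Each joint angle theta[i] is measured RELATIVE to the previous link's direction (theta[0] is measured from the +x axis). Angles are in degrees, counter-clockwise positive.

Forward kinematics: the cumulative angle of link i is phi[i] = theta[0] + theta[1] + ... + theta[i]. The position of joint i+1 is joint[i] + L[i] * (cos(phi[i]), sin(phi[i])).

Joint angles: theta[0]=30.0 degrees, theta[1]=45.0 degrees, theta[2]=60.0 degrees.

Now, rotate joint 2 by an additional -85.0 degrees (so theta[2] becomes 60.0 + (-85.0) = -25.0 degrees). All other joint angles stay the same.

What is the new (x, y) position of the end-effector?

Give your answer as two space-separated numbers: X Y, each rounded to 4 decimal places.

Answer: 8.7446 10.4122

Derivation:
joint[0] = (0.0000, 0.0000)  (base)
link 0: phi[0] = 30 = 30 deg
  cos(30 deg) = 0.8660, sin(30 deg) = 0.5000
  joint[1] = (0.0000, 0.0000) + 1.5 * (0.8660, 0.5000) = (0.0000 + 1.2990, 0.0000 + 0.7500) = (1.2990, 0.7500)
link 1: phi[1] = 30 + 45 = 75 deg
  cos(75 deg) = 0.2588, sin(75 deg) = 0.9659
  joint[2] = (1.2990, 0.7500) + 1.2 * (0.2588, 0.9659) = (1.2990 + 0.3106, 0.7500 + 1.1591) = (1.6096, 1.9091)
link 2: phi[2] = 30 + 45 + -25 = 50 deg
  cos(50 deg) = 0.6428, sin(50 deg) = 0.7660
  joint[3] = (1.6096, 1.9091) + 11.1 * (0.6428, 0.7660) = (1.6096 + 7.1349, 1.9091 + 8.5031) = (8.7446, 10.4122)
End effector: (8.7446, 10.4122)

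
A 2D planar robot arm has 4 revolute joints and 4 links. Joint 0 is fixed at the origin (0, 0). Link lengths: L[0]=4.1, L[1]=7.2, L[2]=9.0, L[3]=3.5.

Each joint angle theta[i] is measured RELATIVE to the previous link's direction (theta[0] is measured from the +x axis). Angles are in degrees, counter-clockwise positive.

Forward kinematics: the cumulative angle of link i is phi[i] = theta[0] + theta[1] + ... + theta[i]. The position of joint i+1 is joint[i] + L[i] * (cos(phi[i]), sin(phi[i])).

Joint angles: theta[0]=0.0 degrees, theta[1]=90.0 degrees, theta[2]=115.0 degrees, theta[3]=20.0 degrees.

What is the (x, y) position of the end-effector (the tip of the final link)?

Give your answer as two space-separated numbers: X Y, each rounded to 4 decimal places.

Answer: -6.5316 0.9216

Derivation:
joint[0] = (0.0000, 0.0000)  (base)
link 0: phi[0] = 0 = 0 deg
  cos(0 deg) = 1.0000, sin(0 deg) = 0.0000
  joint[1] = (0.0000, 0.0000) + 4.1 * (1.0000, 0.0000) = (0.0000 + 4.1000, 0.0000 + 0.0000) = (4.1000, 0.0000)
link 1: phi[1] = 0 + 90 = 90 deg
  cos(90 deg) = 0.0000, sin(90 deg) = 1.0000
  joint[2] = (4.1000, 0.0000) + 7.2 * (0.0000, 1.0000) = (4.1000 + 0.0000, 0.0000 + 7.2000) = (4.1000, 7.2000)
link 2: phi[2] = 0 + 90 + 115 = 205 deg
  cos(205 deg) = -0.9063, sin(205 deg) = -0.4226
  joint[3] = (4.1000, 7.2000) + 9 * (-0.9063, -0.4226) = (4.1000 + -8.1568, 7.2000 + -3.8036) = (-4.0568, 3.3964)
link 3: phi[3] = 0 + 90 + 115 + 20 = 225 deg
  cos(225 deg) = -0.7071, sin(225 deg) = -0.7071
  joint[4] = (-4.0568, 3.3964) + 3.5 * (-0.7071, -0.7071) = (-4.0568 + -2.4749, 3.3964 + -2.4749) = (-6.5316, 0.9216)
End effector: (-6.5316, 0.9216)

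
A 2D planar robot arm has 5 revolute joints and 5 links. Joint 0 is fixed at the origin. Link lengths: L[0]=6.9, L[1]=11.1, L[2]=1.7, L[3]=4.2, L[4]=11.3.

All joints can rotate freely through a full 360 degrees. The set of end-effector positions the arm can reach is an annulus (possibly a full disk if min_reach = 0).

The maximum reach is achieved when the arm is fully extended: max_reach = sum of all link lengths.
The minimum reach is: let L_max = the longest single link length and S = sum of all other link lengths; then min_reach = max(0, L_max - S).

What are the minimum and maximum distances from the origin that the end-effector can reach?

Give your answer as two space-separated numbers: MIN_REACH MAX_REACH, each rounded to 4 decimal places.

Link lengths: [6.9, 11.1, 1.7, 4.2, 11.3]
max_reach = 6.9 + 11.1 + 1.7 + 4.2 + 11.3 = 35.2
L_max = max([6.9, 11.1, 1.7, 4.2, 11.3]) = 11.3
S (sum of others) = 35.2 - 11.3 = 23.9
min_reach = max(0, 11.3 - 23.9) = max(0, -12.6) = 0

Answer: 0.0000 35.2000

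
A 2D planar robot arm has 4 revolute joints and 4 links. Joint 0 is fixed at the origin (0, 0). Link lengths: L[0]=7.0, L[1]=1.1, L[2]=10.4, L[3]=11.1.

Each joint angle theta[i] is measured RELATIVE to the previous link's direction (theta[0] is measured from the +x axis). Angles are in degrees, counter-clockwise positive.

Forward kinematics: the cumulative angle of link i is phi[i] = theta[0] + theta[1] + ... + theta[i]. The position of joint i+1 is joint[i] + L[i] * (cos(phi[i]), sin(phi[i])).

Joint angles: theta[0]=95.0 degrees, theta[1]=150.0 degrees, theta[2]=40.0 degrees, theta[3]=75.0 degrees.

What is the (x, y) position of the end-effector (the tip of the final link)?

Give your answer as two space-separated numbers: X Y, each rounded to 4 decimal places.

Answer: 12.7167 -4.0692

Derivation:
joint[0] = (0.0000, 0.0000)  (base)
link 0: phi[0] = 95 = 95 deg
  cos(95 deg) = -0.0872, sin(95 deg) = 0.9962
  joint[1] = (0.0000, 0.0000) + 7 * (-0.0872, 0.9962) = (0.0000 + -0.6101, 0.0000 + 6.9734) = (-0.6101, 6.9734)
link 1: phi[1] = 95 + 150 = 245 deg
  cos(245 deg) = -0.4226, sin(245 deg) = -0.9063
  joint[2] = (-0.6101, 6.9734) + 1.1 * (-0.4226, -0.9063) = (-0.6101 + -0.4649, 6.9734 + -0.9969) = (-1.0750, 5.9764)
link 2: phi[2] = 95 + 150 + 40 = 285 deg
  cos(285 deg) = 0.2588, sin(285 deg) = -0.9659
  joint[3] = (-1.0750, 5.9764) + 10.4 * (0.2588, -0.9659) = (-1.0750 + 2.6917, 5.9764 + -10.0456) = (1.6167, -4.0692)
link 3: phi[3] = 95 + 150 + 40 + 75 = 360 deg
  cos(360 deg) = 1.0000, sin(360 deg) = -0.0000
  joint[4] = (1.6167, -4.0692) + 11.1 * (1.0000, -0.0000) = (1.6167 + 11.1000, -4.0692 + -0.0000) = (12.7167, -4.0692)
End effector: (12.7167, -4.0692)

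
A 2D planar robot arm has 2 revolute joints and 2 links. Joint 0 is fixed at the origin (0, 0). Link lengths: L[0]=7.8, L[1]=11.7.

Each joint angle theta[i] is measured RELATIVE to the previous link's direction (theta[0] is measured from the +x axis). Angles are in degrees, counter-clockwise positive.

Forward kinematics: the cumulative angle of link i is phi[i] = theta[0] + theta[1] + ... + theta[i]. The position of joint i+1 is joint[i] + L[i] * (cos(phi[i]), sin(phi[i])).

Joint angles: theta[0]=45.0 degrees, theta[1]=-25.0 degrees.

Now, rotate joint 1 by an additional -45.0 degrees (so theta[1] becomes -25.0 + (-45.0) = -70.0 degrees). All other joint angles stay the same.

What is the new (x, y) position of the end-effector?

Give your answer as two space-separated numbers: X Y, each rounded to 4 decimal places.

joint[0] = (0.0000, 0.0000)  (base)
link 0: phi[0] = 45 = 45 deg
  cos(45 deg) = 0.7071, sin(45 deg) = 0.7071
  joint[1] = (0.0000, 0.0000) + 7.8 * (0.7071, 0.7071) = (0.0000 + 5.5154, 0.0000 + 5.5154) = (5.5154, 5.5154)
link 1: phi[1] = 45 + -70 = -25 deg
  cos(-25 deg) = 0.9063, sin(-25 deg) = -0.4226
  joint[2] = (5.5154, 5.5154) + 11.7 * (0.9063, -0.4226) = (5.5154 + 10.6038, 5.5154 + -4.9446) = (16.1192, 0.5708)
End effector: (16.1192, 0.5708)

Answer: 16.1192 0.5708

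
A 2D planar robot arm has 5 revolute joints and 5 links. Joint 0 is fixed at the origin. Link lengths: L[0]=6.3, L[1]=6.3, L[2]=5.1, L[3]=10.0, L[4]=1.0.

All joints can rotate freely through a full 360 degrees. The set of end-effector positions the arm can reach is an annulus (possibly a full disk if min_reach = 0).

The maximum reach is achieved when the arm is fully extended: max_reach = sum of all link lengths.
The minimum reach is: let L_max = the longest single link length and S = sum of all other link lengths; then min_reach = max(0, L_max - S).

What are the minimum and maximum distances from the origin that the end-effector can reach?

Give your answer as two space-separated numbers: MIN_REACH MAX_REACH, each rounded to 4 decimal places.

Answer: 0.0000 28.7000

Derivation:
Link lengths: [6.3, 6.3, 5.1, 10.0, 1.0]
max_reach = 6.3 + 6.3 + 5.1 + 10 + 1 = 28.7
L_max = max([6.3, 6.3, 5.1, 10.0, 1.0]) = 10
S (sum of others) = 28.7 - 10 = 18.7
min_reach = max(0, 10 - 18.7) = max(0, -8.7) = 0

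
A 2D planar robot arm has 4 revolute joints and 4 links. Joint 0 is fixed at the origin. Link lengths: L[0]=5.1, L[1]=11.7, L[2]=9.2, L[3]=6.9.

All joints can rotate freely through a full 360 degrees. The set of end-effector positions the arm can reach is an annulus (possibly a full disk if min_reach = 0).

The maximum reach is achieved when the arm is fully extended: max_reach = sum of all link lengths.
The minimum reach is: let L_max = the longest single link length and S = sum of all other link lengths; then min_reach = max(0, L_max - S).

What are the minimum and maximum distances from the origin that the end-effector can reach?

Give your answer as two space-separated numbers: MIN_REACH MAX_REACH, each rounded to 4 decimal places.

Link lengths: [5.1, 11.7, 9.2, 6.9]
max_reach = 5.1 + 11.7 + 9.2 + 6.9 = 32.9
L_max = max([5.1, 11.7, 9.2, 6.9]) = 11.7
S (sum of others) = 32.9 - 11.7 = 21.2
min_reach = max(0, 11.7 - 21.2) = max(0, -9.5) = 0

Answer: 0.0000 32.9000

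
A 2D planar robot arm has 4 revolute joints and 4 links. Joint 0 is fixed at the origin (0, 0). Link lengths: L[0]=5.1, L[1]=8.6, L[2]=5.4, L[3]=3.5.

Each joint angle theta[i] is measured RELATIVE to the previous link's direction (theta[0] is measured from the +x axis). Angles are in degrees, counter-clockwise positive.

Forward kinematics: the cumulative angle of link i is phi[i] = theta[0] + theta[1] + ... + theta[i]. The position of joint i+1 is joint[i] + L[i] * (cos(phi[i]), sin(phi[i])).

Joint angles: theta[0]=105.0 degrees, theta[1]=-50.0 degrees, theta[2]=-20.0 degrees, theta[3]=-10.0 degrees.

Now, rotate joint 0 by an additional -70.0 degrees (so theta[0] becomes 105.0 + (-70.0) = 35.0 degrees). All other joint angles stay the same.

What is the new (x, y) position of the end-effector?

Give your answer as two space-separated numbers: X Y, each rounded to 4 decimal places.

joint[0] = (0.0000, 0.0000)  (base)
link 0: phi[0] = 35 = 35 deg
  cos(35 deg) = 0.8192, sin(35 deg) = 0.5736
  joint[1] = (0.0000, 0.0000) + 5.1 * (0.8192, 0.5736) = (0.0000 + 4.1777, 0.0000 + 2.9252) = (4.1777, 2.9252)
link 1: phi[1] = 35 + -50 = -15 deg
  cos(-15 deg) = 0.9659, sin(-15 deg) = -0.2588
  joint[2] = (4.1777, 2.9252) + 8.6 * (0.9659, -0.2588) = (4.1777 + 8.3070, 2.9252 + -2.2258) = (12.4846, 0.6994)
link 2: phi[2] = 35 + -50 + -20 = -35 deg
  cos(-35 deg) = 0.8192, sin(-35 deg) = -0.5736
  joint[3] = (12.4846, 0.6994) + 5.4 * (0.8192, -0.5736) = (12.4846 + 4.4234, 0.6994 + -3.0973) = (16.9081, -2.3979)
link 3: phi[3] = 35 + -50 + -20 + -10 = -45 deg
  cos(-45 deg) = 0.7071, sin(-45 deg) = -0.7071
  joint[4] = (16.9081, -2.3979) + 3.5 * (0.7071, -0.7071) = (16.9081 + 2.4749, -2.3979 + -2.4749) = (19.3829, -4.8728)
End effector: (19.3829, -4.8728)

Answer: 19.3829 -4.8728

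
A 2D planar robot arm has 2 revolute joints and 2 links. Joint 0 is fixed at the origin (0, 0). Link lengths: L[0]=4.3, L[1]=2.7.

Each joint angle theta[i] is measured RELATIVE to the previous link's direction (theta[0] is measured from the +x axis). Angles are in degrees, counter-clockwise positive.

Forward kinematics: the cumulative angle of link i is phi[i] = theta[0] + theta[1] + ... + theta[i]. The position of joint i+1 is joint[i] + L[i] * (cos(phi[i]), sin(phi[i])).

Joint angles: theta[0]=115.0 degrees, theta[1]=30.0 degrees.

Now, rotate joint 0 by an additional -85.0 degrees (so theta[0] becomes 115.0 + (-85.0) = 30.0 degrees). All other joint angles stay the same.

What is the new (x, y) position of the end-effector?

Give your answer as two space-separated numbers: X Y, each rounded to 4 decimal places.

Answer: 5.0739 4.4883

Derivation:
joint[0] = (0.0000, 0.0000)  (base)
link 0: phi[0] = 30 = 30 deg
  cos(30 deg) = 0.8660, sin(30 deg) = 0.5000
  joint[1] = (0.0000, 0.0000) + 4.3 * (0.8660, 0.5000) = (0.0000 + 3.7239, 0.0000 + 2.1500) = (3.7239, 2.1500)
link 1: phi[1] = 30 + 30 = 60 deg
  cos(60 deg) = 0.5000, sin(60 deg) = 0.8660
  joint[2] = (3.7239, 2.1500) + 2.7 * (0.5000, 0.8660) = (3.7239 + 1.3500, 2.1500 + 2.3383) = (5.0739, 4.4883)
End effector: (5.0739, 4.4883)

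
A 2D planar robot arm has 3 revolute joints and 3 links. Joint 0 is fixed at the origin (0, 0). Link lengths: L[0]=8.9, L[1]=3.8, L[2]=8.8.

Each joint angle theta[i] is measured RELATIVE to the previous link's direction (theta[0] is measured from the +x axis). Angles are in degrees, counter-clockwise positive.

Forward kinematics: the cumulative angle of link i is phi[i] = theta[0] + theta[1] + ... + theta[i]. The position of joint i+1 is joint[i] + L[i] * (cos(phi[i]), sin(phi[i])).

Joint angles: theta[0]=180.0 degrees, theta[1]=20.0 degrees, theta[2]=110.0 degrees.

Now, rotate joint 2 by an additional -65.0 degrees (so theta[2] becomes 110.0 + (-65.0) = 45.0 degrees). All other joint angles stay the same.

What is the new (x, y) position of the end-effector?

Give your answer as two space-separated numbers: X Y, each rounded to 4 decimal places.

joint[0] = (0.0000, 0.0000)  (base)
link 0: phi[0] = 180 = 180 deg
  cos(180 deg) = -1.0000, sin(180 deg) = 0.0000
  joint[1] = (0.0000, 0.0000) + 8.9 * (-1.0000, 0.0000) = (0.0000 + -8.9000, 0.0000 + 0.0000) = (-8.9000, 0.0000)
link 1: phi[1] = 180 + 20 = 200 deg
  cos(200 deg) = -0.9397, sin(200 deg) = -0.3420
  joint[2] = (-8.9000, 0.0000) + 3.8 * (-0.9397, -0.3420) = (-8.9000 + -3.5708, 0.0000 + -1.2997) = (-12.4708, -1.2997)
link 2: phi[2] = 180 + 20 + 45 = 245 deg
  cos(245 deg) = -0.4226, sin(245 deg) = -0.9063
  joint[3] = (-12.4708, -1.2997) + 8.8 * (-0.4226, -0.9063) = (-12.4708 + -3.7190, -1.2997 + -7.9755) = (-16.1899, -9.2752)
End effector: (-16.1899, -9.2752)

Answer: -16.1899 -9.2752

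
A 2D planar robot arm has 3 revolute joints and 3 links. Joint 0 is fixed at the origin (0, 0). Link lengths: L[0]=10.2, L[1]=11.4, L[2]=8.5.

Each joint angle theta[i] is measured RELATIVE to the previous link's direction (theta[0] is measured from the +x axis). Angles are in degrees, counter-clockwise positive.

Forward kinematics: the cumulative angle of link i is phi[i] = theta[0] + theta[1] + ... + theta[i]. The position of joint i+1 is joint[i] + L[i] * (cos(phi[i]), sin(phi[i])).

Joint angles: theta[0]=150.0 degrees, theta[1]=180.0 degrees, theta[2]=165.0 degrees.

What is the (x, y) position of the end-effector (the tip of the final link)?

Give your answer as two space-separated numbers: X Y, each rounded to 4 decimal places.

joint[0] = (0.0000, 0.0000)  (base)
link 0: phi[0] = 150 = 150 deg
  cos(150 deg) = -0.8660, sin(150 deg) = 0.5000
  joint[1] = (0.0000, 0.0000) + 10.2 * (-0.8660, 0.5000) = (0.0000 + -8.8335, 0.0000 + 5.1000) = (-8.8335, 5.1000)
link 1: phi[1] = 150 + 180 = 330 deg
  cos(330 deg) = 0.8660, sin(330 deg) = -0.5000
  joint[2] = (-8.8335, 5.1000) + 11.4 * (0.8660, -0.5000) = (-8.8335 + 9.8727, 5.1000 + -5.7000) = (1.0392, -0.6000)
link 2: phi[2] = 150 + 180 + 165 = 495 deg
  cos(495 deg) = -0.7071, sin(495 deg) = 0.7071
  joint[3] = (1.0392, -0.6000) + 8.5 * (-0.7071, 0.7071) = (1.0392 + -6.0104, -0.6000 + 6.0104) = (-4.9712, 5.4104)
End effector: (-4.9712, 5.4104)

Answer: -4.9712 5.4104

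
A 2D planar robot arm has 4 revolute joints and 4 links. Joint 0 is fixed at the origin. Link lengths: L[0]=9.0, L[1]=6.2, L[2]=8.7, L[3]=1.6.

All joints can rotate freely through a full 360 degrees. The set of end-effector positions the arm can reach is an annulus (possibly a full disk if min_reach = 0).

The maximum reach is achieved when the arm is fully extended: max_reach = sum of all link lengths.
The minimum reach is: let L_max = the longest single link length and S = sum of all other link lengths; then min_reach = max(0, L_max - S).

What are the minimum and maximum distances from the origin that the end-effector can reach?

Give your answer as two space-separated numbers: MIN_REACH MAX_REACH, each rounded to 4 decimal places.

Answer: 0.0000 25.5000

Derivation:
Link lengths: [9.0, 6.2, 8.7, 1.6]
max_reach = 9 + 6.2 + 8.7 + 1.6 = 25.5
L_max = max([9.0, 6.2, 8.7, 1.6]) = 9
S (sum of others) = 25.5 - 9 = 16.5
min_reach = max(0, 9 - 16.5) = max(0, -7.5) = 0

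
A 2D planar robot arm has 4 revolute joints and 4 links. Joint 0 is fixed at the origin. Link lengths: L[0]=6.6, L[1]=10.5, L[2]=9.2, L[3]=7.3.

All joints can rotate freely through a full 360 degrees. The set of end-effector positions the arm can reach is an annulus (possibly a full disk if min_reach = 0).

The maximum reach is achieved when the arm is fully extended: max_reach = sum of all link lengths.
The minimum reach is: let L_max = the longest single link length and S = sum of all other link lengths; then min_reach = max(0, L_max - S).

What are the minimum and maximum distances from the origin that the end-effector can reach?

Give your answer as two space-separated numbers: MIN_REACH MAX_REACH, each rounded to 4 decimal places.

Link lengths: [6.6, 10.5, 9.2, 7.3]
max_reach = 6.6 + 10.5 + 9.2 + 7.3 = 33.6
L_max = max([6.6, 10.5, 9.2, 7.3]) = 10.5
S (sum of others) = 33.6 - 10.5 = 23.1
min_reach = max(0, 10.5 - 23.1) = max(0, -12.6) = 0

Answer: 0.0000 33.6000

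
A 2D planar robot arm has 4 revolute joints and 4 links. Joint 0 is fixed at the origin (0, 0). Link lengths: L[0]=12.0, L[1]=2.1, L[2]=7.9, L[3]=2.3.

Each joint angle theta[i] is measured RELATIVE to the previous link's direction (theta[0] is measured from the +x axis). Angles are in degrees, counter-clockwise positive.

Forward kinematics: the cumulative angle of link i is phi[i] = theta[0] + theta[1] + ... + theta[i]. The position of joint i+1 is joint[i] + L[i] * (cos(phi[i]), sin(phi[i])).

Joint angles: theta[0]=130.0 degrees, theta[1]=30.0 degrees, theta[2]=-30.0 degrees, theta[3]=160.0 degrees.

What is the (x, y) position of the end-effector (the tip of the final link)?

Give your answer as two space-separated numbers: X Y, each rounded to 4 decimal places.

joint[0] = (0.0000, 0.0000)  (base)
link 0: phi[0] = 130 = 130 deg
  cos(130 deg) = -0.6428, sin(130 deg) = 0.7660
  joint[1] = (0.0000, 0.0000) + 12 * (-0.6428, 0.7660) = (0.0000 + -7.7135, 0.0000 + 9.1925) = (-7.7135, 9.1925)
link 1: phi[1] = 130 + 30 = 160 deg
  cos(160 deg) = -0.9397, sin(160 deg) = 0.3420
  joint[2] = (-7.7135, 9.1925) + 2.1 * (-0.9397, 0.3420) = (-7.7135 + -1.9734, 9.1925 + 0.7182) = (-9.6868, 9.9108)
link 2: phi[2] = 130 + 30 + -30 = 130 deg
  cos(130 deg) = -0.6428, sin(130 deg) = 0.7660
  joint[3] = (-9.6868, 9.9108) + 7.9 * (-0.6428, 0.7660) = (-9.6868 + -5.0780, 9.9108 + 6.0518) = (-14.7648, 15.9625)
link 3: phi[3] = 130 + 30 + -30 + 160 = 290 deg
  cos(290 deg) = 0.3420, sin(290 deg) = -0.9397
  joint[4] = (-14.7648, 15.9625) + 2.3 * (0.3420, -0.9397) = (-14.7648 + 0.7866, 15.9625 + -2.1613) = (-13.9782, 13.8012)
End effector: (-13.9782, 13.8012)

Answer: -13.9782 13.8012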